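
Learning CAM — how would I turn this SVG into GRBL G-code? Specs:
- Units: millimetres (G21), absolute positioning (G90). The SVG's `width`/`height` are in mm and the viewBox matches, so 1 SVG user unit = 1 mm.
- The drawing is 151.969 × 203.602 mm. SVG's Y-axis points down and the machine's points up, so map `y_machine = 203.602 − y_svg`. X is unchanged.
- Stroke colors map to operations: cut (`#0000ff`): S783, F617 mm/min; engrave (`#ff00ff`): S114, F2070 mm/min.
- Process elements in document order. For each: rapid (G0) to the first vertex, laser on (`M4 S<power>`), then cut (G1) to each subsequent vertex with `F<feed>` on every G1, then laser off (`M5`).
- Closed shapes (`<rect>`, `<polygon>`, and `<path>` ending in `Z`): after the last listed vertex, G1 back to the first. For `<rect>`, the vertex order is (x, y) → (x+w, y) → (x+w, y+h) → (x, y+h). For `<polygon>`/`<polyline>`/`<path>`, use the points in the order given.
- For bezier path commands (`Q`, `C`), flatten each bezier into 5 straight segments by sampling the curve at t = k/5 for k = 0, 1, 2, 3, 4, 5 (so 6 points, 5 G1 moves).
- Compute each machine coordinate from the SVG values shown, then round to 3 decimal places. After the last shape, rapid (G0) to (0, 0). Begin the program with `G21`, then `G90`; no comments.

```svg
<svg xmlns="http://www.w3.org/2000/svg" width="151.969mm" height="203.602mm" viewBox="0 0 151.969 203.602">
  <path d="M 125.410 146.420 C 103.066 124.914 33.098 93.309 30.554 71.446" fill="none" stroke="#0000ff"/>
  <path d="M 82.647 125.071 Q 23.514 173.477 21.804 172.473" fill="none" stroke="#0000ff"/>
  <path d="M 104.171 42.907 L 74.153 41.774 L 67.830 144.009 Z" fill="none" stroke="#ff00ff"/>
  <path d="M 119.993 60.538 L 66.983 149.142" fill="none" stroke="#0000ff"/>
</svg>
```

G21
G90
G0 X125.410 Y57.182
M4 S783
G1 X107.209 Y71.139 F617
G1 X83.101 Y86.567 F617
G1 X58.607 Y102.514 F617
G1 X39.251 Y118.028 F617
G1 X30.554 Y132.156 F617
M5
G0 X82.647 Y78.531
M4 S783
G1 X61.291 Y61.145 F617
G1 X44.528 Y47.712 F617
G1 X32.360 Y38.231 F617
G1 X24.785 Y32.704 F617
G1 X21.804 Y31.129 F617
M5
G0 X104.171 Y160.695
M4 S114
G1 X74.153 Y161.828 F2070
G1 X67.830 Y59.593 F2070
G1 X104.171 Y160.695 F2070
M5
G0 X119.993 Y143.064
M4 S783
G1 X66.983 Y54.460 F617
M5
G0 X0.000 Y0.000

Since the viewBox matches the mm dimensions, user units are millimetres directly. The only transform is the Y-flip y_m = 203.602 − y_svg.

Shape 1 is a cubic bezier drawn with `<path>`. Its stroke #0000ff means cut at S783, F617. After flipping Y the toolpath is (125.410,57.182) → (107.209,71.139) → (83.101,86.567) → (58.607,102.514) → (39.251,118.028) → (30.554,132.156).

Shape 2 is a quadratic bezier drawn with `<path>`. Its stroke #0000ff means cut at S783, F617. After flipping Y the toolpath is (82.647,78.531) → (61.291,61.145) → (44.528,47.712) → (32.360,38.231) → (24.785,32.704) → (21.804,31.129).

Shape 3 is a closed polygon drawn with `<path>`. Its stroke #ff00ff means engrave at S114, F2070. After flipping Y the toolpath is (104.171,160.695) → (74.153,161.828) → (67.830,59.593) → (104.171,160.695), returning to the start.

Shape 4 is a line segment drawn with `<path>`. Its stroke #0000ff means cut at S783, F617. After flipping Y the toolpath is (119.993,143.064) → (66.983,54.460).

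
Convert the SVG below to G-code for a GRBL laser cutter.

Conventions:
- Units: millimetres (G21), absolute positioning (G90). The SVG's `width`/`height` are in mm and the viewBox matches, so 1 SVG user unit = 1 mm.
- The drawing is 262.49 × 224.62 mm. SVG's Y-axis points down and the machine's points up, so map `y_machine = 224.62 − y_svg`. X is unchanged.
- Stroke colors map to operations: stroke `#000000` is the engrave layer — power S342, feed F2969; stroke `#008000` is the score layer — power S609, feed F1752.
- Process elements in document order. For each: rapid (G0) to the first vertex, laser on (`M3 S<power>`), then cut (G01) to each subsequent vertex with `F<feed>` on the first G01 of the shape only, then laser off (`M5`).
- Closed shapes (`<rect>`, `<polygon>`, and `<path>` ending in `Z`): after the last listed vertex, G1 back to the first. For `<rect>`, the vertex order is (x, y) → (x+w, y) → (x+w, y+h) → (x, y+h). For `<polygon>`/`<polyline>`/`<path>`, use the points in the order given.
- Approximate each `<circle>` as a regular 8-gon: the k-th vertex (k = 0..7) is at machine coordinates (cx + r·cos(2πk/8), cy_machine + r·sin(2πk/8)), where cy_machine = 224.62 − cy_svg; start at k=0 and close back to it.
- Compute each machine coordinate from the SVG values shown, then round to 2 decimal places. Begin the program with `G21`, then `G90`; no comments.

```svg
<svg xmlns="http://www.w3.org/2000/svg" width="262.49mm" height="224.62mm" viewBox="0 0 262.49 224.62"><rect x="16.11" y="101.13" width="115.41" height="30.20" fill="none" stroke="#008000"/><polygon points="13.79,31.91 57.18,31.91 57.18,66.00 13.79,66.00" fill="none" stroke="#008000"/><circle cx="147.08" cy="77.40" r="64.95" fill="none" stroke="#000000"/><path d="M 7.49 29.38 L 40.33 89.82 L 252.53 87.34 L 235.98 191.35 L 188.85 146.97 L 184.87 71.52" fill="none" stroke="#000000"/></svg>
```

G21
G90
G0 X16.11 Y123.49
M3 S609
G01 X131.52 Y123.49 F1752
G01 X131.52 Y93.29
G01 X16.11 Y93.29
G01 X16.11 Y123.49
M5
G0 X13.79 Y192.71
M3 S609
G01 X57.18 Y192.71 F1752
G01 X57.18 Y158.62
G01 X13.79 Y158.62
G01 X13.79 Y192.71
M5
G0 X212.03 Y147.22
M3 S342
G01 X193.01 Y193.15 F2969
G01 X147.08 Y212.17
G01 X101.15 Y193.15
G01 X82.13 Y147.22
G01 X101.15 Y101.29
G01 X147.08 Y82.27
G01 X193.01 Y101.29
G01 X212.03 Y147.22
M5
G0 X7.49 Y195.24
M3 S342
G01 X40.33 Y134.80 F2969
G01 X252.53 Y137.28
G01 X235.98 Y33.27
G01 X188.85 Y77.65
G01 X184.87 Y153.10
M5

Since the viewBox matches the mm dimensions, user units are millimetres directly. The only transform is the Y-flip y_m = 224.62 − y_svg.

Shape 1 is a rectangle drawn with `<rect>`. Its stroke #008000 means score at S609, F1752. After flipping Y the toolpath is (16.11,123.49) → (131.52,123.49) → (131.52,93.29) → (16.11,93.29) → (16.11,123.49), returning to the start.

Shape 2 is a rectangle drawn with `<polygon>`. Its stroke #008000 means score at S609, F1752. After flipping Y the toolpath is (13.79,192.71) → (57.18,192.71) → (57.18,158.62) → (13.79,158.62) → (13.79,192.71), returning to the start.

Shape 3 is a circle drawn with `<circle>`. Its stroke #000000 means engrave at S342, F2969. After flipping Y the toolpath is (212.03,147.22) → (193.01,193.15) → (147.08,212.17) → (101.15,193.15) → (82.13,147.22) → (101.15,101.29) → (147.08,82.27) → (193.01,101.29) → (212.03,147.22), returning to the start.

Shape 4 is a open polyline drawn with `<path>`. Its stroke #000000 means engrave at S342, F2969. After flipping Y the toolpath is (7.49,195.24) → (40.33,134.80) → (252.53,137.28) → (235.98,33.27) → (188.85,77.65) → (184.87,153.10).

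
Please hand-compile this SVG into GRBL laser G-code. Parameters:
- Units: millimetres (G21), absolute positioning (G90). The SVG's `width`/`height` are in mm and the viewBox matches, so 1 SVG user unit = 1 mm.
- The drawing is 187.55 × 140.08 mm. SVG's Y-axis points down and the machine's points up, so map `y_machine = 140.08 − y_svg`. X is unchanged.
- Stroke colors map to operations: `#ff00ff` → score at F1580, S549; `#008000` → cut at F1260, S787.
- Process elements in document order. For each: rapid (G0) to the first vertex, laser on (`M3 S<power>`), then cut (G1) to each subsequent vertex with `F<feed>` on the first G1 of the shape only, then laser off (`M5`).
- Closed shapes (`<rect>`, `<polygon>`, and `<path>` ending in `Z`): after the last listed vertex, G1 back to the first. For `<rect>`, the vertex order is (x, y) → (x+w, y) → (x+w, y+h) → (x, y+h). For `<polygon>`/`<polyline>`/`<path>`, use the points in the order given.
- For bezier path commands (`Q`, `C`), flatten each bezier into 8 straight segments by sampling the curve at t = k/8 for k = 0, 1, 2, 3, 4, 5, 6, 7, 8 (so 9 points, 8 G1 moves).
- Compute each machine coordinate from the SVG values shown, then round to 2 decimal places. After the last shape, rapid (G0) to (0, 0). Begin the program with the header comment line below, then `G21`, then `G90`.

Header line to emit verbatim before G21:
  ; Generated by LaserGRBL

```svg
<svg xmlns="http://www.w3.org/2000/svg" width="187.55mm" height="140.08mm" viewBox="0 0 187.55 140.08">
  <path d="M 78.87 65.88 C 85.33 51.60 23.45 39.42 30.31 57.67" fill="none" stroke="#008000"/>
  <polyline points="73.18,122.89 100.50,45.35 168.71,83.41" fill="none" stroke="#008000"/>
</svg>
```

; Generated by LaserGRBL
G21
G90
G0 X78.87 Y74.20
M3 S787
G1 X78.36 Y79.40 F1260
G1 X73.04 Y84.07
G1 X64.54 Y87.89
G1 X54.44 Y90.50
G1 X44.36 Y91.60
G1 X35.91 Y90.83
G1 X30.69 Y87.88
G1 X30.31 Y82.41
M5
G0 X73.18 Y17.19
M3 S787
G1 X100.50 Y94.73 F1260
G1 X168.71 Y56.67
M5
G0 X0.00 Y0.00

Since the viewBox matches the mm dimensions, user units are millimetres directly. The only transform is the Y-flip y_m = 140.08 − y_svg.

Shape 1 is a cubic bezier drawn with `<path>`. Its stroke #008000 means cut at S787, F1260. After flipping Y the toolpath is (78.87,74.20) → (78.36,79.40) → (73.04,84.07) → (64.54,87.89) → (54.44,90.50) → (44.36,91.60) → (35.91,90.83) → (30.69,87.88) → (30.31,82.41).

Shape 2 is a open polyline drawn with `<polyline>`. Its stroke #008000 means cut at S787, F1260. After flipping Y the toolpath is (73.18,17.19) → (100.50,94.73) → (168.71,56.67).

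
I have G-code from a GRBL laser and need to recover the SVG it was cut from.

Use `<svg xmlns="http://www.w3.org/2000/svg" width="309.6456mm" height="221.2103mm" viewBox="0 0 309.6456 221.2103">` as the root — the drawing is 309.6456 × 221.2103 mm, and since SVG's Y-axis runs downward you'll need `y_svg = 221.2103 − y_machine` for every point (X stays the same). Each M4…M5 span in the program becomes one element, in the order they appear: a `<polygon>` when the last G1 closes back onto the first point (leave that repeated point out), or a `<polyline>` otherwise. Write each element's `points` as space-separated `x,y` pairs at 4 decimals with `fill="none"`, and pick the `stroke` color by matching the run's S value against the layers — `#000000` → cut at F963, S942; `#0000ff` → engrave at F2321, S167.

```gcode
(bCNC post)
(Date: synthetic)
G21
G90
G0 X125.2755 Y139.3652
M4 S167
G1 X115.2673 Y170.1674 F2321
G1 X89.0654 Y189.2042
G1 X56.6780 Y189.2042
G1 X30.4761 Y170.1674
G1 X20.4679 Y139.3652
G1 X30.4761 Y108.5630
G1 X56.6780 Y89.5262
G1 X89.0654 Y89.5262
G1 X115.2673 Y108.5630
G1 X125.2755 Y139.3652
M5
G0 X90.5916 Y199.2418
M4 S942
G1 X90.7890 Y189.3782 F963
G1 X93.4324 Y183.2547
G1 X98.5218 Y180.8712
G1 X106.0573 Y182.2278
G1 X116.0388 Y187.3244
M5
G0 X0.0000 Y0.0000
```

<svg xmlns="http://www.w3.org/2000/svg" width="309.6456mm" height="221.2103mm" viewBox="0 0 309.6456 221.2103">
  <polygon points="125.2755,81.8451 115.2673,51.0429 89.0654,32.0061 56.6780,32.0061 30.4761,51.0429 20.4679,81.8451 30.4761,112.6473 56.6780,131.6841 89.0654,131.6841 115.2673,112.6473" fill="none" stroke="#0000ff"/>
  <polyline points="90.5916,21.9685 90.7890,31.8321 93.4324,37.9556 98.5218,40.3391 106.0573,38.9825 116.0388,33.8859" fill="none" stroke="#000000"/>
</svg>

Machine Y-up, SVG Y-down with viewBox height 221.2103, so y_svg = 221.2103 − y_machine; X carries over.

Run 1: S167 ⇒ engrave layer `#0000ff`. The run returns to its start, so emit a `<polygon>` with points (Y-flipped): 125.2755,81.8451 115.2673,51.0429 89.0654,32.0061 56.6780,32.0061 30.4761,51.0429 20.4679,81.8451 30.4761,112.6473 56.6780,131.6841 89.0654,131.6841 115.2673,112.6473.

Run 2: the run's S942 means `#000000` (cut). The run is open, so emit a `<polyline>` with points (Y-flipped): 90.5916,21.9685 90.7890,31.8321 93.4324,37.9556 98.5218,40.3391 106.0573,38.9825 116.0388,33.8859.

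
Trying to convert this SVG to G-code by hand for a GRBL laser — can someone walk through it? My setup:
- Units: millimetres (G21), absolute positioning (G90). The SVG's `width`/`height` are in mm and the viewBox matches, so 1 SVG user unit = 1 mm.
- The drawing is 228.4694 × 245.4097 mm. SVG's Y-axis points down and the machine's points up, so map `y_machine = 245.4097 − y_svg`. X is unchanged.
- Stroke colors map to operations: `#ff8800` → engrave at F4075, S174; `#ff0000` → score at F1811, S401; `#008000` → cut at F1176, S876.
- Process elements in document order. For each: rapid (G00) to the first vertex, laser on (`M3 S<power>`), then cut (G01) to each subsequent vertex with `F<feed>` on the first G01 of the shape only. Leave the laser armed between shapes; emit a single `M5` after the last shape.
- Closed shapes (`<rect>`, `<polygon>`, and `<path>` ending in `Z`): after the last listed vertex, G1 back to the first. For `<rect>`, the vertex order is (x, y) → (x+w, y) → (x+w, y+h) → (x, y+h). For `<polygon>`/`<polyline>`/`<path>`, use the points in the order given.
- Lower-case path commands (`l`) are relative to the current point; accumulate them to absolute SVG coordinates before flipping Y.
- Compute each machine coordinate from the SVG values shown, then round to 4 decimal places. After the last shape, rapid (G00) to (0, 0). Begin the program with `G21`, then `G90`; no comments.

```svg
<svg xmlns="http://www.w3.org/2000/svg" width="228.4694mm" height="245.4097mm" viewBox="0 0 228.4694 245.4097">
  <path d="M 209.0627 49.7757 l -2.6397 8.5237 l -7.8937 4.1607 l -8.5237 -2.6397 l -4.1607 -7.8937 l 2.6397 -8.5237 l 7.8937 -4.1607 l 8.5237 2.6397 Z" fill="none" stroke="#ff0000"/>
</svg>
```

G21
G90
G00 X209.0627 Y195.6340
M3 S401
G01 X206.4230 Y187.1103 F1811
G01 X198.5293 Y182.9496
G01 X190.0056 Y185.5893
G01 X185.8449 Y193.4830
G01 X188.4846 Y202.0067
G01 X196.3783 Y206.1674
G01 X204.9020 Y203.5277
G01 X209.0627 Y195.6340
M5
G00 X0.0000 Y0.0000

viewBox `0 0 228.4694 245.4097` with mm width/height → 1 unit = 1 mm. Flip: y_m = 245.4097 − y_svg.

**Shape 1** — `<path>` regular polygon, stroke `#ff0000` → score (S401, F1811). Machine vertices: (209.0627,195.6340) → (206.4230,187.1103) → (198.5293,182.9496) → (190.0056,185.5893) → (185.8449,193.4830) → (188.4846,202.0067) → (196.3783,206.1674) → (204.9020,203.5277) → (209.0627,195.6340). Closed: final G1 returns to the first vertex.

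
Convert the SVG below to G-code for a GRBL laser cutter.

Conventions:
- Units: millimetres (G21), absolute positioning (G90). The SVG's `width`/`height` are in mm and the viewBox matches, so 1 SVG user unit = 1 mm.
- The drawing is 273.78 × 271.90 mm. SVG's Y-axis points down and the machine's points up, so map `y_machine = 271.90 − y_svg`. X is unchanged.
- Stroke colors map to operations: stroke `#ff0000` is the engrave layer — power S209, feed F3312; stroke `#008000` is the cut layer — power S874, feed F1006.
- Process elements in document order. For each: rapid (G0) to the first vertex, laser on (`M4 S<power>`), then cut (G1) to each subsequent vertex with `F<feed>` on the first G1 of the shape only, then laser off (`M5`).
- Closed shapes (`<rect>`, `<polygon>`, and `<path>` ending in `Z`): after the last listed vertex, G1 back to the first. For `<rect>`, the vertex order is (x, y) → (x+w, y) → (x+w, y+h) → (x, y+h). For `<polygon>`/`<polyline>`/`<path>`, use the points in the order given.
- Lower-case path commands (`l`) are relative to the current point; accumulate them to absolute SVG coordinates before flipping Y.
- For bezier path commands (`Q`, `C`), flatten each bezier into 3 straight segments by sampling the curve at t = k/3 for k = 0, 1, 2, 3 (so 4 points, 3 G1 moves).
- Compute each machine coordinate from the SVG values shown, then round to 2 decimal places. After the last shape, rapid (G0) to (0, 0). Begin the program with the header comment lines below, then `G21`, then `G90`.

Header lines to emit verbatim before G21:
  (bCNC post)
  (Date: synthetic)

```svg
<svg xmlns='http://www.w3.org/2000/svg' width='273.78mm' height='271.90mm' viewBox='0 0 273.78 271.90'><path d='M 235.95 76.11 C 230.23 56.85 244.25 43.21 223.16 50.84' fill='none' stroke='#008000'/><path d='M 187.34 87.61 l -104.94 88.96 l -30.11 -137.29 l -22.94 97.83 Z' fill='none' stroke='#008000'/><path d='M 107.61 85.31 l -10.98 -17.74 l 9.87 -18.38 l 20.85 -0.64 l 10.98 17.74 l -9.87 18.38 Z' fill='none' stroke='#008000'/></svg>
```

Since the viewBox matches the mm dimensions, user units are millimetres directly. The only transform is the Y-flip y_m = 271.90 − y_svg.

Shape 1 is a cubic bezier drawn with `<path>`. Its stroke #008000 means cut at S874, F1006. After flipping Y the toolpath is (235.95,195.79) → (234.78,212.60) → (234.58,222.18) → (223.16,221.06).

Shape 2 is a closed polygon drawn with `<path>`. Its stroke #008000 means cut at S874, F1006. After flipping Y the toolpath is (187.34,184.29) → (82.40,95.33) → (52.29,232.62) → (29.35,134.79) → (187.34,184.29), returning to the start.

Shape 3 is a regular polygon drawn with `<path>`. Its stroke #008000 means cut at S874, F1006. After flipping Y the toolpath is (107.61,186.59) → (96.63,204.33) → (106.50,222.71) → (127.35,223.35) → (138.33,205.61) → (128.46,187.23) → (107.61,186.59), returning to the start.

(bCNC post)
(Date: synthetic)
G21
G90
G0 X235.95 Y195.79
M4 S874
G1 X234.78 Y212.60 F1006
G1 X234.58 Y222.18
G1 X223.16 Y221.06
M5
G0 X187.34 Y184.29
M4 S874
G1 X82.40 Y95.33 F1006
G1 X52.29 Y232.62
G1 X29.35 Y134.79
G1 X187.34 Y184.29
M5
G0 X107.61 Y186.59
M4 S874
G1 X96.63 Y204.33 F1006
G1 X106.50 Y222.71
G1 X127.35 Y223.35
G1 X138.33 Y205.61
G1 X128.46 Y187.23
G1 X107.61 Y186.59
M5
G0 X0.00 Y0.00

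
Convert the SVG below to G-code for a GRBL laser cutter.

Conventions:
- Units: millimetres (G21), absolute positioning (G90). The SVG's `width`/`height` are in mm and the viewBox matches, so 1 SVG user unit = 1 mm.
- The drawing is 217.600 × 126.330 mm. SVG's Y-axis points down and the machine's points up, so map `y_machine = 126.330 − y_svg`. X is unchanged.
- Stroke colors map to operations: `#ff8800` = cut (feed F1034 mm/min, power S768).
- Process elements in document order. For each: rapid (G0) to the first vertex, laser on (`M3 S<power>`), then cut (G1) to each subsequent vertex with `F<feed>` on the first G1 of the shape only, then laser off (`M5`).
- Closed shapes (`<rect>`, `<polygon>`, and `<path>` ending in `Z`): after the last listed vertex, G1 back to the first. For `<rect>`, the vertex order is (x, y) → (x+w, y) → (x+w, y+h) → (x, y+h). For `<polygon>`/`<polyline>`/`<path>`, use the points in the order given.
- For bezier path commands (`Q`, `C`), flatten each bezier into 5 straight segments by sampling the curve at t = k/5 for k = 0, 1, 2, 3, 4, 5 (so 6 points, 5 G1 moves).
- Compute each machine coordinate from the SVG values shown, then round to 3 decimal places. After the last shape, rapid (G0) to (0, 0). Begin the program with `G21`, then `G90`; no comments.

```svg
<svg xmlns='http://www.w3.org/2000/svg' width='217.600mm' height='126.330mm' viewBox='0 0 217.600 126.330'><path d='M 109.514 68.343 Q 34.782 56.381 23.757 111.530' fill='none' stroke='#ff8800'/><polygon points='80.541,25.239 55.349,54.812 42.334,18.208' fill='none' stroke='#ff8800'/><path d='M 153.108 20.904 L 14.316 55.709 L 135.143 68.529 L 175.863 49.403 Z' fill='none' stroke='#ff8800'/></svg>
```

G21
G90
G0 X109.514 Y57.987
M3 S768
G1 X82.169 Y60.087 F1034
G1 X59.922 Y56.819
G1 X42.770 Y48.181
G1 X30.715 Y34.175
G1 X23.757 Y14.800
M5
G0 X80.541 Y101.091
M3 S768
G1 X55.349 Y71.518 F1034
G1 X42.334 Y108.122
G1 X80.541 Y101.091
M5
G0 X153.108 Y105.426
M3 S768
G1 X14.316 Y70.621 F1034
G1 X135.143 Y57.801
G1 X175.863 Y76.927
G1 X153.108 Y105.426
M5
G0 X0.000 Y0.000

1 u = 1 mm; y_m = 126.330 − y.

[1] `<path>` quadratic bezier, #ff8800→cut S768 F1034: (109.514,57.987) → (82.169,60.087) → (59.922,56.819) → (42.770,48.181) → (30.715,34.175) → (23.757,14.800)

[2] `<polygon>` regular polygon, #ff8800→cut S768 F1034: (80.541,101.091) → (55.349,71.518) → (42.334,108.122) → (80.541,101.091) (closed)

[3] `<path>` closed polygon, #ff8800→cut S768 F1034: (153.108,105.426) → (14.316,70.621) → (135.143,57.801) → (175.863,76.927) → (153.108,105.426) (closed)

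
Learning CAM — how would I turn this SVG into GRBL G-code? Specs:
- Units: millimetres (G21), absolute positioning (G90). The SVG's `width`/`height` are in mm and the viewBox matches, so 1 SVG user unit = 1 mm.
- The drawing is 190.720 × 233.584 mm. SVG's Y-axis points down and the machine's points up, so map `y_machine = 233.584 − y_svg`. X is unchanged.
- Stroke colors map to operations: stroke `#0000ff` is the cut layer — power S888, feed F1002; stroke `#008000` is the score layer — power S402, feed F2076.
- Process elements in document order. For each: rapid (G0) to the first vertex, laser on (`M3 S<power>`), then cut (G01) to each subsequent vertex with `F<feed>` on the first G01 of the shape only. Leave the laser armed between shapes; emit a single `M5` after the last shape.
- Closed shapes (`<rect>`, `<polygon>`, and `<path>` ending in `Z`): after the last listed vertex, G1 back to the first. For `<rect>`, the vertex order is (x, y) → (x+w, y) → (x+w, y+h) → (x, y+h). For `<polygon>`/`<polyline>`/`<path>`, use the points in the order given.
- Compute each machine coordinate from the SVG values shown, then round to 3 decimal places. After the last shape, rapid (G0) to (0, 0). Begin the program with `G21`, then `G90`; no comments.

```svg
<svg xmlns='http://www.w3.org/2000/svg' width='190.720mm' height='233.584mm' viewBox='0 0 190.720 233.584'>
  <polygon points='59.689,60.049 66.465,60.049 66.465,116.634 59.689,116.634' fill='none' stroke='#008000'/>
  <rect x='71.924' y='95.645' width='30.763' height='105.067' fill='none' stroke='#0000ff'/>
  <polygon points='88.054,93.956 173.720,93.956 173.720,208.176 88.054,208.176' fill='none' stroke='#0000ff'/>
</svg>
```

1 u = 1 mm; y_m = 233.584 − y.

[1] `<polygon>` rectangle, #008000→score S402 F2076: (59.689,173.535) → (66.465,173.535) → (66.465,116.950) → (59.689,116.950) → (59.689,173.535) (closed)

[2] `<rect>` rectangle, #0000ff→cut S888 F1002: (71.924,137.939) → (102.687,137.939) → (102.687,32.872) → (71.924,32.872) → (71.924,137.939) (closed)

[3] `<polygon>` rectangle, #0000ff→cut S888 F1002: (88.054,139.628) → (173.720,139.628) → (173.720,25.408) → (88.054,25.408) → (88.054,139.628) (closed)

G21
G90
G0 X59.689 Y173.535
M3 S402
G01 X66.465 Y173.535 F2076
G01 X66.465 Y116.950
G01 X59.689 Y116.950
G01 X59.689 Y173.535
G0 X71.924 Y137.939
M3 S888
G01 X102.687 Y137.939 F1002
G01 X102.687 Y32.872
G01 X71.924 Y32.872
G01 X71.924 Y137.939
G0 X88.054 Y139.628
M3 S888
G01 X173.720 Y139.628 F1002
G01 X173.720 Y25.408
G01 X88.054 Y25.408
G01 X88.054 Y139.628
M5
G0 X0.000 Y0.000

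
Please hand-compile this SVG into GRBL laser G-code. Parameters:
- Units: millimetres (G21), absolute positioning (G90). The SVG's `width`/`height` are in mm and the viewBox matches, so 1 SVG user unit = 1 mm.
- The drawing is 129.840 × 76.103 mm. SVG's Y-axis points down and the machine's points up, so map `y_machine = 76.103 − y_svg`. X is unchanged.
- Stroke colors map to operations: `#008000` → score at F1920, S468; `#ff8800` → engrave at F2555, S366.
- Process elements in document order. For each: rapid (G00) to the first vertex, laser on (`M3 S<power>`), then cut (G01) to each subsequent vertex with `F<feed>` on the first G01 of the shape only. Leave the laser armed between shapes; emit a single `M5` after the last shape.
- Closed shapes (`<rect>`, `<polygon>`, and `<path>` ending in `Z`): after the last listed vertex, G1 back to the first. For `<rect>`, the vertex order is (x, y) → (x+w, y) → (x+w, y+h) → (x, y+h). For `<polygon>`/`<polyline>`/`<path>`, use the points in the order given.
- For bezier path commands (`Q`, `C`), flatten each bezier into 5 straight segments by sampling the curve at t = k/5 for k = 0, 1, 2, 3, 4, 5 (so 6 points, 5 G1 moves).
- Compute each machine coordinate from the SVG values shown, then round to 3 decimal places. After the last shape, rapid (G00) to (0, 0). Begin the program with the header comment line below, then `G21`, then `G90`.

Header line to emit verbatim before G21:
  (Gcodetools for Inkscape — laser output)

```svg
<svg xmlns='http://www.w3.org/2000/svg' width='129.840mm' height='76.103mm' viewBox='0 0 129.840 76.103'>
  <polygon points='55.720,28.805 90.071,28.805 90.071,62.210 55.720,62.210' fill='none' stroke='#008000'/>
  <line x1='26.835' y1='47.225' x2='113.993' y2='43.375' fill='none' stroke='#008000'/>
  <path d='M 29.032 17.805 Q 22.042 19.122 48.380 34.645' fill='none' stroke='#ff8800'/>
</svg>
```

(Gcodetools for Inkscape — laser output)
G21
G90
G00 X55.720 Y47.298
M3 S468
G01 X90.071 Y47.298 F1920
G01 X90.071 Y13.893
G01 X55.720 Y13.893
G01 X55.720 Y47.298
G00 X26.835 Y28.878
M3 S468
G01 X113.993 Y32.728 F1920
G00 X29.032 Y58.298
M3 S366
G01 X27.569 Y57.203 F2555
G01 X28.772 Y54.971
G01 X32.642 Y51.603
G01 X39.178 Y47.099
G01 X48.380 Y41.458
M5
G00 X0.000 Y0.000

Since the viewBox matches the mm dimensions, user units are millimetres directly. The only transform is the Y-flip y_m = 76.103 − y_svg.

Shape 1 is a rectangle drawn with `<polygon>`. Its stroke #008000 means score at S468, F1920. After flipping Y the toolpath is (55.720,47.298) → (90.071,47.298) → (90.071,13.893) → (55.720,13.893) → (55.720,47.298), returning to the start.

Shape 2 is a line segment drawn with `<line>`. Its stroke #008000 means score at S468, F1920. After flipping Y the toolpath is (26.835,28.878) → (113.993,32.728).

Shape 3 is a quadratic bezier drawn with `<path>`. Its stroke #ff8800 means engrave at S366, F2555. After flipping Y the toolpath is (29.032,58.298) → (27.569,57.203) → (28.772,54.971) → (32.642,51.603) → (39.178,47.099) → (48.380,41.458).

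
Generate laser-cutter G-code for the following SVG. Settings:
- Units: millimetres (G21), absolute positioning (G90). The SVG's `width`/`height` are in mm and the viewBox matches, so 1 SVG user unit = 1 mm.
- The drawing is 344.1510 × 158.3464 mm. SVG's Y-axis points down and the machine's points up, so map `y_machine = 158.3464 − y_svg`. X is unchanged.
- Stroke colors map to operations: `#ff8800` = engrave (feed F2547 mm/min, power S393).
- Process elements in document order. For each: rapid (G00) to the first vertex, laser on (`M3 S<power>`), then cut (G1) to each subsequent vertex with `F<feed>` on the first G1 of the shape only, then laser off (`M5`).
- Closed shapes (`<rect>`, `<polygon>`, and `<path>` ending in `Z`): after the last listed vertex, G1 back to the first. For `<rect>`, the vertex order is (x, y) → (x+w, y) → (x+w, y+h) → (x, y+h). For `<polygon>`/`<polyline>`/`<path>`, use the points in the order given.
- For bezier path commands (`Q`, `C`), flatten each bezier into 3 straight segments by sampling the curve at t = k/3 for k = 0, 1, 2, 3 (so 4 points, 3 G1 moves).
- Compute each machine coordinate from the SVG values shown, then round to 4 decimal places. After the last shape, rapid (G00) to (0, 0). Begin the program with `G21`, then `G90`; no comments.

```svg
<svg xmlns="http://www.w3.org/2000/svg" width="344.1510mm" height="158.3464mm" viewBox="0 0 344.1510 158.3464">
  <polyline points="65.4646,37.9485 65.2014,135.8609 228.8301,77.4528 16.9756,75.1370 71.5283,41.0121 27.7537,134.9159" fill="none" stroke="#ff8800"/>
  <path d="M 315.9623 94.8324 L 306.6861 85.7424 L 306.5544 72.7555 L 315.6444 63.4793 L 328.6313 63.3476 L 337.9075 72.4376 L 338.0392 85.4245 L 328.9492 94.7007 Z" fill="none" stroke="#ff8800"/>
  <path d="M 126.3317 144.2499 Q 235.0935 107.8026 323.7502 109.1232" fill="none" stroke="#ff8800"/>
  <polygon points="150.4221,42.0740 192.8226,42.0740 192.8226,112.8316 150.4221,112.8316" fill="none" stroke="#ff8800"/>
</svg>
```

viewBox `0 0 344.1510 158.3464` with mm width/height → 1 unit = 1 mm. Flip: y_m = 158.3464 − y_svg.

**Shape 1** — `<polyline>` open polyline, stroke `#ff8800` → engrave (S393, F2547). Machine vertices: (65.4646,120.3979) → (65.2014,22.4855) → (228.8301,80.8936) → (16.9756,83.2094) → (71.5283,117.3343) → (27.7537,23.4305). Open path.

**Shape 2** — `<path>` regular polygon, stroke `#ff8800` → engrave (S393, F2547). Machine vertices: (315.9623,63.5140) → (306.6861,72.6040) → (306.5544,85.5909) → (315.6444,94.8671) → (328.6313,94.9988) → (337.9075,85.9088) → (338.0392,72.9219) → (328.9492,63.6457) → (315.9623,63.5140). Closed: final G1 returns to the first vertex.

**Shape 3** — `<path>` quadratic bezier, stroke `#ff8800` → engrave (S393, F2547). Control points (SVG): P0=(126.3317,144.2499), P1=(235.0935,107.8026), P2=(323.7502,109.1232); sampled at t=k/3. Machine vertices: (126.3317,14.0965) → (196.6057,34.1983) → (262.4118,45.9072) → (323.7502,49.2232). Open path.

**Shape 4** — `<polygon>` rectangle, stroke `#ff8800` → engrave (S393, F2547). Machine vertices: (150.4221,116.2724) → (192.8226,116.2724) → (192.8226,45.5148) → (150.4221,45.5148) → (150.4221,116.2724). Closed: final G1 returns to the first vertex.

G21
G90
G00 X65.4646 Y120.3979
M3 S393
G1 X65.2014 Y22.4855 F2547
G1 X228.8301 Y80.8936
G1 X16.9756 Y83.2094
G1 X71.5283 Y117.3343
G1 X27.7537 Y23.4305
M5
G00 X315.9623 Y63.5140
M3 S393
G1 X306.6861 Y72.6040 F2547
G1 X306.5544 Y85.5909
G1 X315.6444 Y94.8671
G1 X328.6313 Y94.9988
G1 X337.9075 Y85.9088
G1 X338.0392 Y72.9219
G1 X328.9492 Y63.6457
G1 X315.9623 Y63.5140
M5
G00 X126.3317 Y14.0965
M3 S393
G1 X196.6057 Y34.1983 F2547
G1 X262.4118 Y45.9072
G1 X323.7502 Y49.2232
M5
G00 X150.4221 Y116.2724
M3 S393
G1 X192.8226 Y116.2724 F2547
G1 X192.8226 Y45.5148
G1 X150.4221 Y45.5148
G1 X150.4221 Y116.2724
M5
G00 X0.0000 Y0.0000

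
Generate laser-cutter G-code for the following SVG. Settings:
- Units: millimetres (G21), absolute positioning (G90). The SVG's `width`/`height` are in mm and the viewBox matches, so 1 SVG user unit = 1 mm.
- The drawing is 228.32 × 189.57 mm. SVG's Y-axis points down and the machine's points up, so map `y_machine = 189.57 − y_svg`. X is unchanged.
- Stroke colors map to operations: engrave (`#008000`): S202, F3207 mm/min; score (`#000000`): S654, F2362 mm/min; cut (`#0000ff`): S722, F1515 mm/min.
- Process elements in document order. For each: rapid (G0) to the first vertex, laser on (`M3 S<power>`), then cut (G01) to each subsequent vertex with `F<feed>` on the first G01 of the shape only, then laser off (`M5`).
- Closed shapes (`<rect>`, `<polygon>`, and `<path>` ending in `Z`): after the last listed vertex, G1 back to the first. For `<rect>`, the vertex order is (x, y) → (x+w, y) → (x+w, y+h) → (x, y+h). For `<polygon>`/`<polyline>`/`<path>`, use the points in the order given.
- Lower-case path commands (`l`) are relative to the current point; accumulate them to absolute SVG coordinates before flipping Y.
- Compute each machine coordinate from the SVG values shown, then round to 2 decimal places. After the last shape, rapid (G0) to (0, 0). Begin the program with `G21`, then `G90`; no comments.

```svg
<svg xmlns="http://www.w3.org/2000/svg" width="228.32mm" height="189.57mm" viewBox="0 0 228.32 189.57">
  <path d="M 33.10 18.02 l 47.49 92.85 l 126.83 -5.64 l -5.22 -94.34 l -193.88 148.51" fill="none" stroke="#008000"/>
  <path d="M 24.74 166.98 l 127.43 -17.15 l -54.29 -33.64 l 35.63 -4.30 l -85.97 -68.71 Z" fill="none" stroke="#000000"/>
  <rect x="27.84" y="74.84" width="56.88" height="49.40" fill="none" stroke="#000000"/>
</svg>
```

G21
G90
G0 X33.10 Y171.55
M3 S202
G01 X80.59 Y78.70 F3207
G01 X207.42 Y84.34
G01 X202.20 Y178.68
G01 X8.32 Y30.17
M5
G0 X24.74 Y22.59
M3 S654
G01 X152.17 Y39.74 F2362
G01 X97.88 Y73.38
G01 X133.51 Y77.68
G01 X47.54 Y146.39
G01 X24.74 Y22.59
M5
G0 X27.84 Y114.73
M3 S654
G01 X84.72 Y114.73 F2362
G01 X84.72 Y65.33
G01 X27.84 Y65.33
G01 X27.84 Y114.73
M5
G0 X0.00 Y0.00

viewBox `0 0 228.32 189.57` with mm width/height → 1 unit = 1 mm. Flip: y_m = 189.57 − y_svg.

**Shape 1** — `<path>` open polyline, stroke `#008000` → engrave (S202, F3207). Machine vertices: (33.10,171.55) → (80.59,78.70) → (207.42,84.34) → (202.20,178.68) → (8.32,30.17). Open path.

**Shape 2** — `<path>` closed polygon, stroke `#000000` → score (S654, F2362). Machine vertices: (24.74,22.59) → (152.17,39.74) → (97.88,73.38) → (133.51,77.68) → (47.54,146.39) → (24.74,22.59). Closed: final G1 returns to the first vertex.

**Shape 3** — `<rect>` rectangle, stroke `#000000` → score (S654, F2362). Machine vertices: (27.84,114.73) → (84.72,114.73) → (84.72,65.33) → (27.84,65.33) → (27.84,114.73). Closed: final G1 returns to the first vertex.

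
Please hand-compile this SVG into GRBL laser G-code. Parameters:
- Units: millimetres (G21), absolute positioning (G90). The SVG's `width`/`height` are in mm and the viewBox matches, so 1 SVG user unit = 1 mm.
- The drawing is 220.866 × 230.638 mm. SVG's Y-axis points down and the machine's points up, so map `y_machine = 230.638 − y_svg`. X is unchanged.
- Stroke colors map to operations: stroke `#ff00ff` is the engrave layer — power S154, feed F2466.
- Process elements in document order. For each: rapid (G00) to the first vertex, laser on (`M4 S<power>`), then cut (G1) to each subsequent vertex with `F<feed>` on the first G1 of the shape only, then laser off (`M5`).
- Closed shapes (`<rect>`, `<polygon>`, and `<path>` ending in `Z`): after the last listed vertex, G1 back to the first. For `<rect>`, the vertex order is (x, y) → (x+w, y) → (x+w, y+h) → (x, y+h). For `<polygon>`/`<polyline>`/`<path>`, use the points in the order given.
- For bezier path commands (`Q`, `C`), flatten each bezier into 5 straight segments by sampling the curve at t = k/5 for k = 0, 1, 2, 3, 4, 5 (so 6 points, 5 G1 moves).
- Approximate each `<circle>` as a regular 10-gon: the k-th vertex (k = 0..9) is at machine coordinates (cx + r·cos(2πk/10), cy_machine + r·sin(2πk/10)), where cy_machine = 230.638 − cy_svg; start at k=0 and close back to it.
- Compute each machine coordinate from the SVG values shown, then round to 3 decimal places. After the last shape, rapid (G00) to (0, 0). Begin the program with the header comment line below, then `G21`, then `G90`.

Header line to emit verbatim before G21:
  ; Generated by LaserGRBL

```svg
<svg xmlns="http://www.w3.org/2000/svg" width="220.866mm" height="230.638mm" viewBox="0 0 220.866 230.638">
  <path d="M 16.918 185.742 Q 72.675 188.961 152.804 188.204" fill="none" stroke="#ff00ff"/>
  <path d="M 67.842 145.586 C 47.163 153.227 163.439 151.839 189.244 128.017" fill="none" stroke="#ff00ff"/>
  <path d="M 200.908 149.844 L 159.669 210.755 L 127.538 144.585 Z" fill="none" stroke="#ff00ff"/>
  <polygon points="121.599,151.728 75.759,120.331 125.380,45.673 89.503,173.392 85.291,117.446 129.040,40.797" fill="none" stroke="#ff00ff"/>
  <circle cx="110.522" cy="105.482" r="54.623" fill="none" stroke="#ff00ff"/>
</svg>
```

; Generated by LaserGRBL
G21
G90
G00 X16.918 Y44.896
M4 S154
G1 X40.196 Y43.767 F2466
G1 X65.423 Y42.957
G1 X92.600 Y42.465
G1 X121.727 Y42.290
G1 X152.804 Y42.434
M5
G00 X67.842 Y85.052
M4 S154
G1 X70.050 Y81.658 F2466
G1 X94.210 Y81.075
G1 X129.407 Y83.945
G1 X164.724 Y90.913
G1 X189.244 Y102.621
M5
G00 X200.908 Y80.794
M4 S154
G1 X159.669 Y19.883 F2466
G1 X127.538 Y86.053
G1 X200.908 Y80.794
M5
G00 X121.599 Y78.910
M4 S154
G1 X75.759 Y110.307 F2466
G1 X125.380 Y184.965
G1 X89.503 Y57.246
G1 X85.291 Y113.192
G1 X129.040 Y189.841
G1 X121.599 Y78.910
M5
G00 X165.145 Y125.156
M4 S154
G1 X154.713 Y157.263 F2466
G1 X127.401 Y177.106
G1 X93.643 Y177.106
G1 X66.331 Y157.263
G1 X55.899 Y125.156
G1 X66.331 Y93.049
G1 X93.643 Y73.206
G1 X127.401 Y73.206
G1 X154.713 Y93.049
G1 X165.145 Y125.156
M5
G00 X0.000 Y0.000

viewBox `0 0 220.866 230.638` with mm width/height → 1 unit = 1 mm. Flip: y_m = 230.638 − y_svg.

**Shape 1** — `<path>` quadratic bezier, stroke `#ff00ff` → engrave (S154, F2466). Control points (SVG): P0=(16.918,185.742), P1=(72.675,188.961), P2=(152.804,188.204); sampled at t=k/5. Machine vertices: (16.918,44.896) → (40.196,43.767) → (65.423,42.957) → (92.600,42.465) → (121.727,42.290) → (152.804,42.434). Open path.

**Shape 2** — `<path>` cubic bezier, stroke `#ff00ff` → engrave (S154, F2466). Control points (SVG): P0=(67.842,145.586), P1=(47.163,153.227), P2=(163.439,151.839), P3=(189.244,128.017); sampled at t=k/5. Machine vertices: (67.842,85.052) → (70.050,81.658) → (94.210,81.075) → (129.407,83.945) → (164.724,90.913) → (189.244,102.621). Open path.

**Shape 3** — `<path>` regular polygon, stroke `#ff00ff` → engrave (S154, F2466). Machine vertices: (200.908,80.794) → (159.669,19.883) → (127.538,86.053) → (200.908,80.794). Closed: final G1 returns to the first vertex.

**Shape 4** — `<polygon>` closed polygon, stroke `#ff00ff` → engrave (S154, F2466). Machine vertices: (121.599,78.910) → (75.759,110.307) → (125.380,184.965) → (89.503,57.246) → (85.291,113.192) → (129.040,189.841) → (121.599,78.910). Closed: final G1 returns to the first vertex.

**Shape 5** — `<circle>` circle, stroke `#ff00ff` → engrave (S154, F2466). Machine vertices: (165.145,125.156) → (154.713,157.263) → (127.401,177.106) → (93.643,177.106) → (66.331,157.263) → (55.899,125.156) → (66.331,93.049) → (93.643,73.206) → (127.401,73.206) → (154.713,93.049) → (165.145,125.156). Closed: final G1 returns to the first vertex.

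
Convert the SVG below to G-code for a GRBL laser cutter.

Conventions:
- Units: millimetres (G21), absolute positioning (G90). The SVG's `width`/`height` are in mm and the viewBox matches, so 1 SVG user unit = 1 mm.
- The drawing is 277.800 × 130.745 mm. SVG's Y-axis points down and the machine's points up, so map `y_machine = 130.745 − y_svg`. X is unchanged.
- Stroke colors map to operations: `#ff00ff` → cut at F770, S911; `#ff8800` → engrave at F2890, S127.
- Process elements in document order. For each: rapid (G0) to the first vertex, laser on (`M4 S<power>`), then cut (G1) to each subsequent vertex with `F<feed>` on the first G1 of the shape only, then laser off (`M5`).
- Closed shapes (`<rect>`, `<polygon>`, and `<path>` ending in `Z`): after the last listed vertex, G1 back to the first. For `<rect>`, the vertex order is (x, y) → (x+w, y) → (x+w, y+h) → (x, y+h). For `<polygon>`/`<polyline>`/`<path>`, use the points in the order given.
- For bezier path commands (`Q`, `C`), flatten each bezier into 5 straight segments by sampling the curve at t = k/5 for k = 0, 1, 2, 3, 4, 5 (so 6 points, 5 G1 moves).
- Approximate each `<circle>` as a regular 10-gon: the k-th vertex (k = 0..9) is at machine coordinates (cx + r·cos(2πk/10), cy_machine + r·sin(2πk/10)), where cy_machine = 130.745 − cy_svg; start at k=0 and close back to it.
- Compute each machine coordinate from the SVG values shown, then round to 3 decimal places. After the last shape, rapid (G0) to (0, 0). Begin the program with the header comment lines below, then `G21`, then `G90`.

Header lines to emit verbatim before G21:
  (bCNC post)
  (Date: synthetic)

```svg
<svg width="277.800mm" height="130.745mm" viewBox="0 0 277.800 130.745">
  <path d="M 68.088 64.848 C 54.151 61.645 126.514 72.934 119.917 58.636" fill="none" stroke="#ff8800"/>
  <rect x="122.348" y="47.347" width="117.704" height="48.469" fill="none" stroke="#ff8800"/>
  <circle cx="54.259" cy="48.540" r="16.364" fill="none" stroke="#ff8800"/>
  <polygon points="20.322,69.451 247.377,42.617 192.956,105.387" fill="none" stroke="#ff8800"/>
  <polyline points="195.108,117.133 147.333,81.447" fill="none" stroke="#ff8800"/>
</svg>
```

(bCNC post)
(Date: synthetic)
G21
G90
G0 X68.088 Y65.897
M4 S127
G1 X68.760 Y66.400 F2890
G1 X82.211 Y65.349
G1 X100.509 Y64.668
G1 X115.722 Y66.280
G1 X119.917 Y72.109
M5
G0 X122.348 Y83.398
M4 S127
G1 X240.052 Y83.398 F2890
G1 X240.052 Y34.929
G1 X122.348 Y34.929
G1 X122.348 Y83.398
M5
G0 X70.623 Y82.205
M4 S127
G1 X67.498 Y91.824 F2890
G1 X59.316 Y97.768
G1 X49.202 Y97.768
G1 X41.020 Y91.824
G1 X37.895 Y82.205
G1 X41.020 Y72.586
G1 X49.202 Y66.642
G1 X59.316 Y66.642
G1 X67.498 Y72.586
G1 X70.623 Y82.205
M5
G0 X20.322 Y61.294
M4 S127
G1 X247.377 Y88.128 F2890
G1 X192.956 Y25.358
G1 X20.322 Y61.294
M5
G0 X195.108 Y13.612
M4 S127
G1 X147.333 Y49.298 F2890
M5
G0 X0.000 Y0.000

viewBox `0 0 277.800 130.745` with mm width/height → 1 unit = 1 mm. Flip: y_m = 130.745 − y_svg.

**Shape 1** — `<path>` cubic bezier, stroke `#ff8800` → engrave (S127, F2890). Control points (SVG): P0=(68.088,64.848), P1=(54.151,61.645), P2=(126.514,72.934), P3=(119.917,58.636); sampled at t=k/5. Machine vertices: (68.088,65.897) → (68.760,66.400) → (82.211,65.349) → (100.509,64.668) → (115.722,66.280) → (119.917,72.109). Open path.

**Shape 2** — `<rect>` rectangle, stroke `#ff8800` → engrave (S127, F2890). Machine vertices: (122.348,83.398) → (240.052,83.398) → (240.052,34.929) → (122.348,34.929) → (122.348,83.398). Closed: final G1 returns to the first vertex.

**Shape 3** — `<circle>` circle, stroke `#ff8800` → engrave (S127, F2890). Machine vertices: (70.623,82.205) → (67.498,91.824) → (59.316,97.768) → (49.202,97.768) → (41.020,91.824) → (37.895,82.205) → (41.020,72.586) → (49.202,66.642) → (59.316,66.642) → (67.498,72.586) → (70.623,82.205). Closed: final G1 returns to the first vertex.

**Shape 4** — `<polygon>` closed polygon, stroke `#ff8800` → engrave (S127, F2890). Machine vertices: (20.322,61.294) → (247.377,88.128) → (192.956,25.358) → (20.322,61.294). Closed: final G1 returns to the first vertex.

**Shape 5** — `<polyline>` line segment, stroke `#ff8800` → engrave (S127, F2890). Machine vertices: (195.108,13.612) → (147.333,49.298). Open path.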